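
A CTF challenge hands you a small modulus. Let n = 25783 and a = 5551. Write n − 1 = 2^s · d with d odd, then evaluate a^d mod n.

4948

n − 1 = 25782 = 2^1 · 12891, so s = 1 and d = 12891.
5551^12891 mod 25783 = 4948.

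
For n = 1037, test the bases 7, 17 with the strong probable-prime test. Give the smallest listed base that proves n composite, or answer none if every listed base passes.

7

n − 1 = 1036 = 2^2 · 259, so s = 2 and d = 259.
Base 7: x_0 = 7^259 mod 1037 = 547. x_0 is neither 1 nor 1036, so continue squaring. x_1 = 547^2 mod 1037 = 553. Reached i = s−1 = 1 without hitting −1: 7 is a Miller–Rabin witness and 1037 is composite.
Base 17: x_0 = 17^259 mod 1037 = 51. x_0 is neither 1 nor 1036, so continue squaring. x_1 = 51^2 mod 1037 = 527. Reached i = s−1 = 1 without hitting −1: 17 is a Miller–Rabin witness and 1037 is composite.
The smallest witness among the given bases is 7.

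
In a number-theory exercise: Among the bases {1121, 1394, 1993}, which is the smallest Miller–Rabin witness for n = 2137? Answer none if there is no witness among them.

n − 1 = 2136 = 2^3 · 267, so s = 3 and d = 267.
Base 1121: x_0 = 1121^267 mod 2137 = 1872. x_0 is neither 1 nor 2136, so continue squaring. x_1 = 1872^2 mod 2137 = 1841. x_2 = 1841^2 mod 2137 = 2136. x_2 ≡ −1, so 1121 is not a witness.
Base 1394: x_0 = 1394^267 mod 2137 = 1872. x_0 is neither 1 nor 2136, so continue squaring. x_1 = 1872^2 mod 2137 = 1841. x_2 = 1841^2 mod 2137 = 2136. x_2 ≡ −1, so 1394 is not a witness.
Base 1993: x_0 = 1993^267 mod 2137 = 2136. x_0 = 2136 ≡ −1, so 1993 is not a witness.
No listed base is a witness for 2137.

none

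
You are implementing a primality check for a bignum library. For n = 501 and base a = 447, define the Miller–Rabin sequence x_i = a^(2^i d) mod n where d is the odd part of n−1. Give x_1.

n − 1 = 500 = 2^2 · 125, so s = 2 and d = 125.
x_0 = 447^125 mod 501 = 414.
x_1 = 414^2 mod 501 = 54.

54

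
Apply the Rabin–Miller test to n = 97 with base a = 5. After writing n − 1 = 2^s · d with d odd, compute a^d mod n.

n − 1 = 96 = 2^5 · 3, so s = 5 and d = 3.
5^3 mod 97 = 28.

28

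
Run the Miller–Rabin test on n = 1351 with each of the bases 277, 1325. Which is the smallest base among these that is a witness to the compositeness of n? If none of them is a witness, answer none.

n − 1 = 1350 = 2^1 · 675, so s = 1 and d = 675.
Base 277: x_0 = 277^675 mod 1351 = 1. x_0 = 1, so 277 is not a witness.
Base 1325: x_0 = 1325^675 mod 1351 = 785. x_0 ∉ {1, 1350} and s = 1, so 1325 is a Miller–Rabin witness and 1351 is composite.
The smallest witness among the given bases is 1325.

1325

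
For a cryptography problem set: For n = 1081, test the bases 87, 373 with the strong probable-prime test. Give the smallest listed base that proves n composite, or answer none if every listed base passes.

87

n − 1 = 1080 = 2^3 · 135, so s = 3 and d = 135.
Base 87: x_0 = 87^135 mod 1081 = 151. x_0 is neither 1 nor 1080, so continue squaring. x_1 = 151^2 mod 1081 = 100. x_2 = 100^2 mod 1081 = 271. Reached i = s−1 = 2 without hitting −1: 87 is a Miller–Rabin witness and 1081 is composite.
Base 373: x_0 = 373^135 mod 1081 = 792. x_0 is neither 1 nor 1080, so continue squaring. x_1 = 792^2 mod 1081 = 284. x_2 = 284^2 mod 1081 = 662. Reached i = s−1 = 2 without hitting −1: 373 is a Miller–Rabin witness and 1081 is composite.
The smallest witness among the given bases is 87.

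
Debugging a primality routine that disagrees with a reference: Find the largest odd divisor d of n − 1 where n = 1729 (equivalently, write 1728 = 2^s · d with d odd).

Halving: 1728 → 864 → 432 → 216 → 108 → 54 → 27; 27 is odd.
So 1728 = 2^6 · 27.

27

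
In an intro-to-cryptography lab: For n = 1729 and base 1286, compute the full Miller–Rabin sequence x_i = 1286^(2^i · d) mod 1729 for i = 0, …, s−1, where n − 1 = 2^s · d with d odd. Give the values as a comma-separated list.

1728, 1, 1, 1, 1, 1

n − 1 = 1728 = 2^6 · 27, so s = 6 and d = 27.
x_0 = 1286^27 mod 1729 = 1728.
x_1 = 1728^2 mod 1729 = 1.
x_2 = 1^2 mod 1729 = 1.
x_3 = 1^2 mod 1729 = 1.
x_4 = 1^2 mod 1729 = 1.
x_5 = 1^2 mod 1729 = 1.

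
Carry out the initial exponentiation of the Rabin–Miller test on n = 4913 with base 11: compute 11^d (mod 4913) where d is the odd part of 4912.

3150

n − 1 = 4912 = 2^4 · 307, so s = 4 and d = 307.
Repeated squaring mod 4913: 11^1 ≡ 11, 11^2 ≡ 121, 11^4 ≡ 4815, 11^8 ≡ 4691, 11^16 ≡ 154, 11^32 ≡ 4064, 11^64 ≡ 3503, 11^128 ≡ 3248, 11^256 ≡ 1293.
307 = 256 + 32 + 16 + 2 + 1, so 11^307 ≡ 1293·4064·154·121·11 ≡ 3150 (mod 4913).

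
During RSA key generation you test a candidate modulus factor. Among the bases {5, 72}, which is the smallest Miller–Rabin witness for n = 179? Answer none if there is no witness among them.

none

n − 1 = 178 = 2^1 · 89, so s = 1 and d = 89.
Base 5: x_0 = 5^89 mod 179 = 1. x_0 = 1, so 5 is not a witness.
Base 72: x_0 = 72^89 mod 179 = 178. x_0 = 178 ≡ −1, so 72 is not a witness.
No listed base is a witness for 179.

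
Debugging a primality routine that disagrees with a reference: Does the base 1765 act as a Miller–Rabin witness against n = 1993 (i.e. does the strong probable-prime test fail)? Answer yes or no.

no

n − 1 = 1992 = 2^3 · 249, so s = 3 and d = 249.
x_0 = 1765^249 mod 1993 = 1159.
x_0 is neither 1 nor 1992, so continue squaring.
x_1 = 1159^2 mod 1993 = 1992.
x_1 ≡ −1, so 1765 is not a witness.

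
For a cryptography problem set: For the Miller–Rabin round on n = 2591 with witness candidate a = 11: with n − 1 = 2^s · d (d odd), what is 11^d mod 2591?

1

n − 1 = 2590 = 2^1 · 1295, so s = 1 and d = 1295.
11^1295 mod 2591 = 1.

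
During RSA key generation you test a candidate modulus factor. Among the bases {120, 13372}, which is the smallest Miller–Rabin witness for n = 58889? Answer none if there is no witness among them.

n − 1 = 58888 = 2^3 · 7361, so s = 3 and d = 7361.
Base 120: x_0 = 120^7361 mod 58889 = 56948. x_0 is neither 1 nor 58888, so continue squaring. x_1 = 56948^2 mod 58889 = 57474. x_2 = 57474^2 mod 58889 = 58888. x_2 ≡ −1, so 120 is not a witness.
Base 13372: x_0 = 13372^7361 mod 58889 = 1. x_0 = 1, so 13372 is not a witness.
No listed base is a witness for 58889.

none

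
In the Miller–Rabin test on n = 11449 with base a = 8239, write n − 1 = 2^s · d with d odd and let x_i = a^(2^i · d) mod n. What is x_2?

n − 1 = 11448 = 2^3 · 1431, so s = 3 and d = 1431.
By repeated squaring, 8239^1431 ≡ 0 (mod 11449).
x_0 = 0.
x_1 = 0^2 mod 11449 = 0.
x_2 = 0^2 mod 11449 = 0.

0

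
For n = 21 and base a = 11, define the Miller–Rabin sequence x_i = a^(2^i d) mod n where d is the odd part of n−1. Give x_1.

n − 1 = 20 = 2^2 · 5, so s = 2 and d = 5.
x_0 = 11^5 mod 21 = 2.
x_1 = 2^2 mod 21 = 4.

4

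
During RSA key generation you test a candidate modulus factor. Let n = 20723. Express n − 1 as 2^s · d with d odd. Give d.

10361

Halving: 20722 → 10361; 10361 is odd.
So 20722 = 2^1 · 10361.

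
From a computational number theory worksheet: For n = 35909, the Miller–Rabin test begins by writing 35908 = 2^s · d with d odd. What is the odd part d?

Halving: 35908 → 17954 → 8977; 8977 is odd.
So 35908 = 2^2 · 8977.

8977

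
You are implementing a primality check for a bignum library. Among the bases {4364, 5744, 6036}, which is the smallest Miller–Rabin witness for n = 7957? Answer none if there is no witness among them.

n − 1 = 7956 = 2^2 · 1989, so s = 2 and d = 1989.
Base 4364: x_0 = 4364^1989 mod 7957 = 7956. x_0 = 7956 ≡ −1, so 4364 is not a witness.
Base 5744: x_0 = 5744^1989 mod 7957 = 2801. x_0 is neither 1 nor 7956, so continue squaring. x_1 = 2801^2 mod 7957 = 7956. x_1 ≡ −1, so 5744 is not a witness.
Base 6036: x_0 = 6036^1989 mod 7957 = 2801. x_0 is neither 1 nor 7956, so continue squaring. x_1 = 2801^2 mod 7957 = 7956. x_1 ≡ −1, so 6036 is not a witness.
No listed base is a witness for 7957.

none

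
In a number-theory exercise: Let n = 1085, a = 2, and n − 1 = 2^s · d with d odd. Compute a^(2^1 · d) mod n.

4

n − 1 = 1084 = 2^2 · 271, so s = 2 and d = 271.
x_0 = 2^271 mod 1085 = 653.
x_1 = 653^2 mod 1085 = 4.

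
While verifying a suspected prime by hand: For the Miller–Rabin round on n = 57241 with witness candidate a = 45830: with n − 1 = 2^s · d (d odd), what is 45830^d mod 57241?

5349

n − 1 = 57240 = 2^3 · 7155, so s = 3 and d = 7155.
Repeated squaring mod 57241: 45830^1 ≡ 45830, 45830^2 ≡ 44887, 45830^4 ≡ 16810, 45830^8 ≡ 34524, 45830^16 ≡ 34474, 45830^32 ≡ 19034, 45830^64 ≡ 14867, 45830^128 ≡ 20188, 45830^256 ≡ 56665, 45830^512 ≡ 45571, 45830^1024 ≡ 12561, 45830^2048 ≡ 22525, 45830^4096 ≡ 48642.
7155 = 4096 + 2048 + 512 + 256 + 128 + 64 + 32 + 16 + 2 + 1, so 45830^7155 ≡ 48642·22525·45571·56665·20188·14867·19034·34474·44887·45830 ≡ 5349 (mod 57241).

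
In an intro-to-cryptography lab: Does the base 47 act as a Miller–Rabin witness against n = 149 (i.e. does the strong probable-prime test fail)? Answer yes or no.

n − 1 = 148 = 2^2 · 37, so s = 2 and d = 37.
x_0 = 47^37 mod 149 = 148.
x_0 = 148 ≡ −1, so 47 is not a witness.

no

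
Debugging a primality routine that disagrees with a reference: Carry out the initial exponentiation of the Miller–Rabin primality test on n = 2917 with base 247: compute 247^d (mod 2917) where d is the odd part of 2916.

1

n − 1 = 2916 = 2^2 · 729, so s = 2 and d = 729.
By repeated squaring, 247^729 ≡ 1 (mod 2917).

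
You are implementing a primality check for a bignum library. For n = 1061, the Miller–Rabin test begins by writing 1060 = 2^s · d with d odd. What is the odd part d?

Halving: 1060 → 530 → 265; 265 is odd.
So 1060 = 2^2 · 265.

265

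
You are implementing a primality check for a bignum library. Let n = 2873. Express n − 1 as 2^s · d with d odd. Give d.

359

Halving: 2872 → 1436 → 718 → 359; 359 is odd.
So 2872 = 2^3 · 359.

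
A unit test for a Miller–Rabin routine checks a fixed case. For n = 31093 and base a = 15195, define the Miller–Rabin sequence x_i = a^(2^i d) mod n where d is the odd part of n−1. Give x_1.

26630

n − 1 = 31092 = 2^2 · 7773, so s = 2 and d = 7773.
x_0 = 15195^7773 mod 31093 = 29296.
x_1 = 29296^2 mod 31093 = 26630.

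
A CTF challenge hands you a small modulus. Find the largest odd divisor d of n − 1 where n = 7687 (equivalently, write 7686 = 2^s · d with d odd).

3843

Halving: 7686 → 3843; 3843 is odd.
So 7686 = 2^1 · 3843.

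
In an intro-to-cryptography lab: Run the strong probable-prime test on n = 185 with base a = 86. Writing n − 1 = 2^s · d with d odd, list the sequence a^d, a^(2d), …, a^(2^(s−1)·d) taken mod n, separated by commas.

81, 86, 181

n − 1 = 184 = 2^3 · 23, so s = 3 and d = 23.
x_0 = 86^23 mod 185 = 81.
x_1 = 81^2 mod 185 = 86.
x_2 = 86^2 mod 185 = 181.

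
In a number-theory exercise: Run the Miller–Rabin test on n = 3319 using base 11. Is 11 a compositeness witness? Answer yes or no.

no

n − 1 = 3318 = 2^1 · 1659, so s = 1 and d = 1659.
x_0 = 11^1659 mod 3319 = 1.
x_0 = 1, so 11 is not a witness.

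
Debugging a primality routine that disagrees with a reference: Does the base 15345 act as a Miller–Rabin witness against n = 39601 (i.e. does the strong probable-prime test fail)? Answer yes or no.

n − 1 = 39600 = 2^4 · 2475, so s = 4 and d = 2475.
Repeated squaring mod 39601: 15345^1 ≡ 15345, 15345^2 ≡ 1479, 15345^4 ≡ 9386, 15345^8 ≡ 24372, 15345^16 ≡ 18985, 15345^32 ≡ 21524, 15345^64 ≡ 30078, 15345^128 ≡ 1239, 15345^256 ≡ 30283, 15345^512 ≡ 19732, 15345^1024 ≡ 34393, 15345^2048 ≡ 36180.
2475 = 2048 + 256 + 128 + 32 + 8 + 2 + 1, so 15345^2475 ≡ 36180·30283·1239·21524·24372·1479·15345 ≡ 39600 (mod 39601).
x_0 = 15345^2475 mod 39601 = 39600.
x_0 = 39600 ≡ −1, so 15345 is not a witness.

no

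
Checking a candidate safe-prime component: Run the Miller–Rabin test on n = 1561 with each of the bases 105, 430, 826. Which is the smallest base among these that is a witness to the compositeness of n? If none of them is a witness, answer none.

n − 1 = 1560 = 2^3 · 195, so s = 3 and d = 195.
Base 105: x_0 = 105^195 mod 1561 = 196. x_0 is neither 1 nor 1560, so continue squaring. x_1 = 196^2 mod 1561 = 952. x_2 = 952^2 mod 1561 = 924. Reached i = s−1 = 2 without hitting −1: 105 is a Miller–Rabin witness and 1561 is composite.
Base 430: x_0 = 430^195 mod 1561 = 1553. x_0 is neither 1 nor 1560, so continue squaring. x_1 = 1553^2 mod 1561 = 64. x_2 = 64^2 mod 1561 = 974. Reached i = s−1 = 2 without hitting −1: 430 is a Miller–Rabin witness and 1561 is composite.
Base 826: x_0 = 826^195 mod 1561 = 1141. x_0 is neither 1 nor 1560, so continue squaring. x_1 = 1141^2 mod 1561 = 7. x_2 = 7^2 mod 1561 = 49. Reached i = s−1 = 2 without hitting −1: 826 is a Miller–Rabin witness and 1561 is composite.
The smallest witness among the given bases is 105.

105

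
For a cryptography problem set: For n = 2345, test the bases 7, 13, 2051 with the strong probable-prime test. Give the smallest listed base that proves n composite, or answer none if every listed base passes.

n − 1 = 2344 = 2^3 · 293, so s = 3 and d = 293.
Base 7: x_0 = 7^293 mod 2345 = 1267. x_0 is neither 1 nor 2344, so continue squaring. x_1 = 1267^2 mod 2345 = 1309. x_2 = 1309^2 mod 2345 = 1631. Reached i = s−1 = 2 without hitting −1: 7 is a Miller–Rabin witness and 2345 is composite.
Base 13: x_0 = 13^293 mod 2345 = 2218. x_0 is neither 1 nor 2344, so continue squaring. x_1 = 2218^2 mod 2345 = 2059. x_2 = 2059^2 mod 2345 = 2066. Reached i = s−1 = 2 without hitting −1: 13 is a Miller–Rabin witness and 2345 is composite.
Base 2051: x_0 = 2051^293 mod 2345 = 616. x_0 is neither 1 nor 2344, so continue squaring. x_1 = 616^2 mod 2345 = 1911. x_2 = 1911^2 mod 2345 = 756. Reached i = s−1 = 2 without hitting −1: 2051 is a Miller–Rabin witness and 2345 is composite.
The smallest witness among the given bases is 7.

7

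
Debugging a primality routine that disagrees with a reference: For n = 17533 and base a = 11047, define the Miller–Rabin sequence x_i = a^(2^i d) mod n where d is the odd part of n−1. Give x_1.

6327

n − 1 = 17532 = 2^2 · 4383, so s = 2 and d = 4383.
x_0 = 11047^4383 mod 17533 = 17049.
x_1 = 17049^2 mod 17533 = 6327.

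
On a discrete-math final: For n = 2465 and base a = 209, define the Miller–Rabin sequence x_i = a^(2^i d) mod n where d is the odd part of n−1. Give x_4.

n − 1 = 2464 = 2^5 · 77, so s = 5 and d = 77.
x_0 = 209^77 mod 2465 = 1159.
x_1 = 1159^2 mod 2465 = 2321.
x_2 = 2321^2 mod 2465 = 1016.
x_3 = 1016^2 mod 2465 = 1886.
x_4 = 1886^2 mod 2465 = 1.

1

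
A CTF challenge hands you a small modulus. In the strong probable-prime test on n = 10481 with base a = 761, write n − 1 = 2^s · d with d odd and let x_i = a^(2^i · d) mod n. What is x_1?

2559

n − 1 = 10480 = 2^4 · 655, so s = 4 and d = 655.
x_0 = 761^655 mod 10481 = 4199.
x_1 = 4199^2 mod 10481 = 2559.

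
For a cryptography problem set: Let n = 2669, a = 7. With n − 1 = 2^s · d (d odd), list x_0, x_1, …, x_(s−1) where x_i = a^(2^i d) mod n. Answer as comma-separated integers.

n − 1 = 2668 = 2^2 · 667, so s = 2 and d = 667.
x_0 = 7^667 mod 2669 = 660.
x_1 = 660^2 mod 2669 = 553.

660, 553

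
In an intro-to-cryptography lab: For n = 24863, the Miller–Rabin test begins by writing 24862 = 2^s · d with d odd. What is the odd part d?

Halving: 24862 → 12431; 12431 is odd.
So 24862 = 2^1 · 12431.

12431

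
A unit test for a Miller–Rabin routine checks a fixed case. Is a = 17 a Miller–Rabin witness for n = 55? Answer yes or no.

yes

n − 1 = 54 = 2^1 · 27, so s = 1 and d = 27.
Repeated squaring mod 55: 17^1 ≡ 17, 17^2 ≡ 14, 17^4 ≡ 31, 17^8 ≡ 26, 17^16 ≡ 16.
27 = 16 + 8 + 2 + 1, so 17^27 ≡ 16·26·14·17 ≡ 8 (mod 55).
x_0 = 17^27 mod 55 = 8.
x_0 ∉ {1, 54} and s = 1, so 17 is a Miller–Rabin witness and 55 is composite.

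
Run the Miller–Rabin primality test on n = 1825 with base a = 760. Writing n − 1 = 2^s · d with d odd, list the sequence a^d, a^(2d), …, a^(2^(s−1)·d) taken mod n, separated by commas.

n − 1 = 1824 = 2^5 · 57, so s = 5 and d = 57.
x_0 = 760^57 mod 1825 = 825.
x_1 = 825^2 mod 1825 = 1725.
x_2 = 1725^2 mod 1825 = 875.
x_3 = 875^2 mod 1825 = 950.
x_4 = 950^2 mod 1825 = 950.

825, 1725, 875, 950, 950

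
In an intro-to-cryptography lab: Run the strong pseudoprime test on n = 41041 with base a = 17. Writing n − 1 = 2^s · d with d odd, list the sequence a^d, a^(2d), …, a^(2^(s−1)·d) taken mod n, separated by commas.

n − 1 = 41040 = 2^4 · 2565, so s = 4 and d = 2565.
x_0 = 17^2565 mod 41041 = 33032.
x_1 = 33032^2 mod 41041 = 38039.
x_2 = 38039^2 mod 41041 = 24025.
x_3 = 24025^2 mod 41041 = 1.

33032, 38039, 24025, 1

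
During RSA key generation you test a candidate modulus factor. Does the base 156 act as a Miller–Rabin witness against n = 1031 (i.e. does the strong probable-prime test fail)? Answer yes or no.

no

n − 1 = 1030 = 2^1 · 515, so s = 1 and d = 515.
x_0 = 156^515 mod 1031 = 1.
x_0 = 1, so 156 is not a witness.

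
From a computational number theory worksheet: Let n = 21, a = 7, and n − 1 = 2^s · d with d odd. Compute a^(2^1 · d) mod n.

7

n − 1 = 20 = 2^2 · 5, so s = 2 and d = 5.
Repeated squaring mod 21: 7^1 ≡ 7, 7^2 ≡ 7, 7^4 ≡ 7.
5 = 4 + 1, so 7^5 ≡ 7·7 ≡ 7 (mod 21).
x_0 = 7.
x_1 = 7^2 mod 21 = 7.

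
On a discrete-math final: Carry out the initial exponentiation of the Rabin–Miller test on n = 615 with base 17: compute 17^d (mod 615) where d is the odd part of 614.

233

n − 1 = 614 = 2^1 · 307, so s = 1 and d = 307.
17^307 mod 615 = 233.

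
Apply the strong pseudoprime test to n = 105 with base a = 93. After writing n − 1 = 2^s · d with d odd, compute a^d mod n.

93

n − 1 = 104 = 2^3 · 13, so s = 3 and d = 13.
Repeated squaring mod 105: 93^1 ≡ 93, 93^2 ≡ 39, 93^4 ≡ 51, 93^8 ≡ 81.
13 = 8 + 4 + 1, so 93^13 ≡ 81·51·93 ≡ 93 (mod 105).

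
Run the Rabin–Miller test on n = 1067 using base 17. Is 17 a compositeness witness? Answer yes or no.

yes

n − 1 = 1066 = 2^1 · 533, so s = 1 and d = 533.
Repeated squaring mod 1067: 17^1 ≡ 17, 17^2 ≡ 289, 17^4 ≡ 295, 17^8 ≡ 598, 17^16 ≡ 159, 17^32 ≡ 740, 17^64 ≡ 229, 17^128 ≡ 158, 17^256 ≡ 423, 17^512 ≡ 740.
533 = 512 + 16 + 4 + 1, so 17^533 ≡ 740·159·295·17 ≡ 29 (mod 1067).
x_0 = 17^533 mod 1067 = 29.
x_0 ∉ {1, 1066} and s = 1, so 17 is a Miller–Rabin witness and 1067 is composite.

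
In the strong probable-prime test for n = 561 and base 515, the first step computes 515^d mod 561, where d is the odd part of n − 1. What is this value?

n − 1 = 560 = 2^4 · 35, so s = 4 and d = 35.
By repeated squaring, 515^35 ≡ 23 (mod 561).

23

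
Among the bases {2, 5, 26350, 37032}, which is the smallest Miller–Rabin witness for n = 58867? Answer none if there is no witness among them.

n − 1 = 58866 = 2^1 · 29433, so s = 1 and d = 29433.
Base 2: x_0 = 2^29433 mod 58867 = 7170. x_0 ∉ {1, 58866} and s = 1, so 2 is a Miller–Rabin witness and 58867 is composite.
Base 5: x_0 = 5^29433 mod 58867 = 15267. x_0 ∉ {1, 58866} and s = 1, so 5 is a Miller–Rabin witness and 58867 is composite.
Base 26350: x_0 = 26350^29433 mod 58867 = 54766. x_0 ∉ {1, 58866} and s = 1, so 26350 is a Miller–Rabin witness and 58867 is composite.
Base 37032: x_0 = 37032^29433 mod 58867 = 11669. x_0 ∉ {1, 58866} and s = 1, so 37032 is a Miller–Rabin witness and 58867 is composite.
The smallest witness among the given bases is 2.

2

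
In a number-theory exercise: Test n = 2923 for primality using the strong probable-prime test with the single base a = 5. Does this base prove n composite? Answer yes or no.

yes

n − 1 = 2922 = 2^1 · 1461, so s = 1 and d = 1461.
Repeated squaring mod 2923: 5^1 ≡ 5, 5^2 ≡ 25, 5^4 ≡ 625, 5^8 ≡ 1866, 5^16 ≡ 663, 5^32 ≡ 1119, 5^64 ≡ 1117, 5^128 ≡ 2491, 5^256 ≡ 2475, 5^512 ≡ 1940, 5^1024 ≡ 1699.
1461 = 1024 + 256 + 128 + 32 + 16 + 4 + 1, so 5^1461 ≡ 1699·2475·2491·1119·663·625·5 ≡ 1170 (mod 2923).
x_0 = 5^1461 mod 2923 = 1170.
x_0 ∉ {1, 2922} and s = 1, so 5 is a Miller–Rabin witness and 2923 is composite.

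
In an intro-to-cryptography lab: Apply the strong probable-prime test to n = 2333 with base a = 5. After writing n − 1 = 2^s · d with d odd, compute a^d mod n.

n − 1 = 2332 = 2^2 · 583, so s = 2 and d = 583.
5^583 mod 2333 = 108.

108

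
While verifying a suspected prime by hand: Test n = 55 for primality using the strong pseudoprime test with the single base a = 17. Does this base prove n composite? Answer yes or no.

n − 1 = 54 = 2^1 · 27, so s = 1 and d = 27.
x_0 = 17^27 mod 55 = 8.
x_0 ∉ {1, 54} and s = 1, so 17 is a Miller–Rabin witness and 55 is composite.

yes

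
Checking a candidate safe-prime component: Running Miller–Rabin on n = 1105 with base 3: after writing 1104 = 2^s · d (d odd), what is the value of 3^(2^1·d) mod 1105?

144

n − 1 = 1104 = 2^4 · 69, so s = 4 and d = 69.
Repeated squaring mod 1105: 3^1 ≡ 3, 3^2 ≡ 9, 3^4 ≡ 81, 3^8 ≡ 1036, 3^16 ≡ 341, 3^32 ≡ 256, 3^64 ≡ 341.
69 = 64 + 4 + 1, so 3^69 ≡ 341·81·3 ≡ 1093 (mod 1105).
x_0 = 1093.
x_1 = 1093^2 mod 1105 = 144.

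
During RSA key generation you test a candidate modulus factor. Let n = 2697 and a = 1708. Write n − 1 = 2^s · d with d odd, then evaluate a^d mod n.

2404

n − 1 = 2696 = 2^3 · 337, so s = 3 and d = 337.
Repeated squaring mod 2697: 1708^1 ≡ 1708, 1708^2 ≡ 1807, 1708^4 ≡ 1879, 1708^8 ≡ 268, 1708^16 ≡ 1702, 1708^32 ≡ 226, 1708^64 ≡ 2530, 1708^128 ≡ 919, 1708^256 ≡ 400.
337 = 256 + 64 + 16 + 1, so 1708^337 ≡ 400·2530·1702·1708 ≡ 2404 (mod 2697).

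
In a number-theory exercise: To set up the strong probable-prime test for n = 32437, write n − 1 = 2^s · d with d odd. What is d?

Halving: 32436 → 16218 → 8109; 8109 is odd.
So 32436 = 2^2 · 8109.

8109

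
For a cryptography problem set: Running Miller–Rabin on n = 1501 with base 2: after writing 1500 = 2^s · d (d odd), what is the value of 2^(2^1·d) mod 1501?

828

n − 1 = 1500 = 2^2 · 375, so s = 2 and d = 375.
x_0 = 2^375 mod 1501 = 1171.
x_1 = 1171^2 mod 1501 = 828.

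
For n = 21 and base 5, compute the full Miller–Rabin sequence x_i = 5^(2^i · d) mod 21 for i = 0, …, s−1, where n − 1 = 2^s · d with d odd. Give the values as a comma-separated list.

n − 1 = 20 = 2^2 · 5, so s = 2 and d = 5.
x_0 = 5^5 mod 21 = 17.
x_1 = 17^2 mod 21 = 16.

17, 16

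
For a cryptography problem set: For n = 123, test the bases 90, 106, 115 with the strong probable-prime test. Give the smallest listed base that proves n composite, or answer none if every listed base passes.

90

n − 1 = 122 = 2^1 · 61, so s = 1 and d = 61.
Base 90: x_0 = 90^61 mod 123 = 90. x_0 ∉ {1, 122} and s = 1, so 90 is a Miller–Rabin witness and 123 is composite.
Base 106: x_0 = 106^61 mod 123 = 58. x_0 ∉ {1, 122} and s = 1, so 106 is a Miller–Rabin witness and 123 is composite.
Base 115: x_0 = 115^61 mod 123 = 115. x_0 ∉ {1, 122} and s = 1, so 115 is a Miller–Rabin witness and 123 is composite.
The smallest witness among the given bases is 90.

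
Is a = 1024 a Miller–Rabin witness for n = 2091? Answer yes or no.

yes

n − 1 = 2090 = 2^1 · 1045, so s = 1 and d = 1045.
By repeated squaring, 1024^1045 ≡ 1024 (mod 2091).
x_0 = 1024^1045 mod 2091 = 1024.
x_0 ∉ {1, 2090} and s = 1, so 1024 is a Miller–Rabin witness and 2091 is composite.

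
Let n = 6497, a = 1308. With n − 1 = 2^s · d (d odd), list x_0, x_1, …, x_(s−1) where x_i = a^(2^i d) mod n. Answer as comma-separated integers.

4710, 3342, 621, 2318, 105

n − 1 = 6496 = 2^5 · 203, so s = 5 and d = 203.
x_0 = 1308^203 mod 6497 = 4710.
x_1 = 4710^2 mod 6497 = 3342.
x_2 = 3342^2 mod 6497 = 621.
x_3 = 621^2 mod 6497 = 2318.
x_4 = 2318^2 mod 6497 = 105.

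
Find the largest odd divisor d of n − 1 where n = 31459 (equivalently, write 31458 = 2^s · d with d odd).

15729

Halving: 31458 → 15729; 15729 is odd.
So 31458 = 2^1 · 15729.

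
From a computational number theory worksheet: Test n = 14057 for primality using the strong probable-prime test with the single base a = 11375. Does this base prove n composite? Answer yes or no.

no

n − 1 = 14056 = 2^3 · 1757, so s = 3 and d = 1757.
x_0 = 11375^1757 mod 14057 = 5830.
x_0 is neither 1 nor 14056, so continue squaring.
x_1 = 5830^2 mod 14057 = 13131.
x_2 = 13131^2 mod 14057 = 14056.
x_2 ≡ −1, so 11375 is not a witness.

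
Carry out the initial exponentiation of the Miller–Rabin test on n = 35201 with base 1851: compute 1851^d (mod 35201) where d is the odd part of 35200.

n − 1 = 35200 = 2^7 · 275, so s = 7 and d = 275.
1851^275 mod 35201 = 22933.

22933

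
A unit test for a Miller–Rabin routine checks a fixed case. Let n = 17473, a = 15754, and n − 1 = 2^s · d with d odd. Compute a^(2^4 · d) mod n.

4294

n − 1 = 17472 = 2^6 · 273, so s = 6 and d = 273.
By repeated squaring, 15754^273 ≡ 3285 (mod 17473).
x_0 = 3285.
x_1 = 3285^2 mod 17473 = 10384.
x_2 = 10384^2 mod 17473 = 1573.
x_3 = 1573^2 mod 17473 = 10636.
x_4 = 10636^2 mod 17473 = 4294.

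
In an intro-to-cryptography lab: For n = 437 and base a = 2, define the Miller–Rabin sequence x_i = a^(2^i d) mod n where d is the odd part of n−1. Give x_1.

n − 1 = 436 = 2^2 · 109, so s = 2 and d = 109.
x_0 = 2^109 mod 437 = 173.
x_1 = 173^2 mod 437 = 213.

213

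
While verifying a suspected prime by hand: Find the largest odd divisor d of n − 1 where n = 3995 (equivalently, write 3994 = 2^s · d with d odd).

Halving: 3994 → 1997; 1997 is odd.
So 3994 = 2^1 · 1997.

1997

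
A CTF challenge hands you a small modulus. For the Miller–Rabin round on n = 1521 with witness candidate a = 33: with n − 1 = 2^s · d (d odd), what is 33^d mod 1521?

405

n − 1 = 1520 = 2^4 · 95, so s = 4 and d = 95.
33^95 mod 1521 = 405.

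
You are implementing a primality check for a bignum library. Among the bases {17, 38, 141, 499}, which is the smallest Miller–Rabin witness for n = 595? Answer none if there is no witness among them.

n − 1 = 594 = 2^1 · 297, so s = 1 and d = 297.
Base 17: x_0 = 17^297 mod 595 = 272. x_0 ∉ {1, 594} and s = 1, so 17 is a Miller–Rabin witness and 595 is composite.
Base 38: x_0 = 38^297 mod 595 = 293. x_0 ∉ {1, 594} and s = 1, so 38 is a Miller–Rabin witness and 595 is composite.
Base 141: x_0 = 141^297 mod 595 = 386. x_0 ∉ {1, 594} and s = 1, so 141 is a Miller–Rabin witness and 595 is composite.
Base 499: x_0 = 499^297 mod 595 = 589. x_0 ∉ {1, 594} and s = 1, so 499 is a Miller–Rabin witness and 595 is composite.
The smallest witness among the given bases is 17.

17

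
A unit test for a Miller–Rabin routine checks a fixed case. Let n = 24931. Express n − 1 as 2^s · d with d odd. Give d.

12465

Halving: 24930 → 12465; 12465 is odd.
So 24930 = 2^1 · 12465.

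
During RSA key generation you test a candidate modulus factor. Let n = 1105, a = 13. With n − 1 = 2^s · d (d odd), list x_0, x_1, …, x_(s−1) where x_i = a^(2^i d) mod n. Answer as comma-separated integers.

13, 169, 936, 936

n − 1 = 1104 = 2^4 · 69, so s = 4 and d = 69.
x_0 = 13^69 mod 1105 = 13.
x_1 = 13^2 mod 1105 = 169.
x_2 = 169^2 mod 1105 = 936.
x_3 = 936^2 mod 1105 = 936.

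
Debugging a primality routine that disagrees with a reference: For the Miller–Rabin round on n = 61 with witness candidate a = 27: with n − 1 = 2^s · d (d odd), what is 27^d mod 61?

60

n − 1 = 60 = 2^2 · 15, so s = 2 and d = 15.
By repeated squaring, 27^15 ≡ 60 (mod 61).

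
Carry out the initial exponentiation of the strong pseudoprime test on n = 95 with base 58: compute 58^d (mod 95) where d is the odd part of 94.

77

n − 1 = 94 = 2^1 · 47, so s = 1 and d = 47.
58^47 mod 95 = 77.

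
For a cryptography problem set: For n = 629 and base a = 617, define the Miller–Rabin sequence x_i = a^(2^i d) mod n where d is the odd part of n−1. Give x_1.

145

n − 1 = 628 = 2^2 · 157, so s = 2 and d = 157.
By repeated squaring, 617^157 ≡ 428 (mod 629).
x_0 = 428.
x_1 = 428^2 mod 629 = 145.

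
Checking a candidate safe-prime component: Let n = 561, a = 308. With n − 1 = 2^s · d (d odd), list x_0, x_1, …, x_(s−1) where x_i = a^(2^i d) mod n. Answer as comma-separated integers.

110, 319, 220, 154

n − 1 = 560 = 2^4 · 35, so s = 4 and d = 35.
x_0 = 308^35 mod 561 = 110.
x_1 = 110^2 mod 561 = 319.
x_2 = 319^2 mod 561 = 220.
x_3 = 220^2 mod 561 = 154.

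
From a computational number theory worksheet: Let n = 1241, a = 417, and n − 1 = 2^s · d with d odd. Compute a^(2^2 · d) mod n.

n − 1 = 1240 = 2^3 · 155, so s = 3 and d = 155.
Repeated squaring mod 1241: 417^1 ≡ 417, 417^2 ≡ 149, 417^4 ≡ 1104, 417^8 ≡ 154, 417^16 ≡ 137, 417^32 ≡ 154, 417^64 ≡ 137, 417^128 ≡ 154.
155 = 128 + 16 + 8 + 2 + 1, so 417^155 ≡ 154·137·154·149·417 ≡ 372 (mod 1241).
x_0 = 372.
x_1 = 372^2 mod 1241 = 633.
x_2 = 633^2 mod 1241 = 1087.

1087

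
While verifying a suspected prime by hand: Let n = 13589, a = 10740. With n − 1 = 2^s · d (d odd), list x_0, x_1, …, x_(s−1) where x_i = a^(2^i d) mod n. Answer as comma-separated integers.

7313, 7254

n − 1 = 13588 = 2^2 · 3397, so s = 2 and d = 3397.
x_0 = 10740^3397 mod 13589 = 7313.
x_1 = 7313^2 mod 13589 = 7254.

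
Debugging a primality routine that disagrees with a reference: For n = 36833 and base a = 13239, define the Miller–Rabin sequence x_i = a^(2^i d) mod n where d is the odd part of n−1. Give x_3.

n − 1 = 36832 = 2^5 · 1151, so s = 5 and d = 1151.
x_0 = 13239^1151 mod 36833 = 21019.
x_1 = 21019^2 mod 36833 = 23359.
x_2 = 23359^2 mod 36833 = 35652.
x_3 = 35652^2 mod 36833 = 31940.

31940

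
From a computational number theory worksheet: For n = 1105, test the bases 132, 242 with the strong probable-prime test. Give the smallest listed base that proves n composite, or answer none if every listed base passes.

none

n − 1 = 1104 = 2^4 · 69, so s = 4 and d = 69.
Base 132: x_0 = 132^69 mod 1105 = 642. x_0 is neither 1 nor 1104, so continue squaring. x_1 = 642^2 mod 1105 = 1104. x_1 ≡ −1, so 132 is not a witness.
Base 242: x_0 = 242^69 mod 1105 = 242. x_0 is neither 1 nor 1104, so continue squaring. x_1 = 242^2 mod 1105 = 1104. x_1 ≡ −1, so 242 is not a witness.
No listed base is a witness for 1105.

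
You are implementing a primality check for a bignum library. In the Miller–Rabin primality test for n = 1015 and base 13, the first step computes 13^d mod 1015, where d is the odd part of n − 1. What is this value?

n − 1 = 1014 = 2^1 · 507, so s = 1 and d = 507.
Repeated squaring mod 1015: 13^1 ≡ 13, 13^2 ≡ 169, 13^4 ≡ 141, 13^8 ≡ 596, 13^16 ≡ 981, 13^32 ≡ 141, 13^64 ≡ 596, 13^128 ≡ 981, 13^256 ≡ 141.
507 = 256 + 128 + 64 + 32 + 16 + 8 + 2 + 1, so 13^507 ≡ 141·981·596·141·981·596·169·13 ≡ 167 (mod 1015).

167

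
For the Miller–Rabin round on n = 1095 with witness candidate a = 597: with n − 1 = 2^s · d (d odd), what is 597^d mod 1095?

93

n − 1 = 1094 = 2^1 · 547, so s = 1 and d = 547.
By repeated squaring, 597^547 ≡ 93 (mod 1095).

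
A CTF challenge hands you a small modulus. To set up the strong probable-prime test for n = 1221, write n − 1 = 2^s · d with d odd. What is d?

Halving: 1220 → 610 → 305; 305 is odd.
So 1220 = 2^2 · 305.

305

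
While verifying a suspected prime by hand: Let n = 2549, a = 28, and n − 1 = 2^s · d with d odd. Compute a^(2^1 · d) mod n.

n − 1 = 2548 = 2^2 · 637, so s = 2 and d = 637.
x_0 = 28^637 mod 2549 = 1.
x_1 = 1^2 mod 2549 = 1.

1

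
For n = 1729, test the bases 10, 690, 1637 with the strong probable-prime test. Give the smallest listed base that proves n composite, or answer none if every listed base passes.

none

n − 1 = 1728 = 2^6 · 27, so s = 6 and d = 27.
Base 10: x_0 = 10^27 mod 1729 = 1728. x_0 = 1728 ≡ −1, so 10 is not a witness.
Base 690: x_0 = 690^27 mod 1729 = 1. x_0 = 1, so 690 is not a witness.
Base 1637: x_0 = 1637^27 mod 1729 = 1728. x_0 = 1728 ≡ −1, so 1637 is not a witness.
No listed base is a witness for 1729.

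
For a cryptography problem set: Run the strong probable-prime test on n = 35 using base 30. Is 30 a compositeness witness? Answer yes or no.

n − 1 = 34 = 2^1 · 17, so s = 1 and d = 17.
x_0 = 30^17 mod 35 = 25.
x_0 ∉ {1, 34} and s = 1, so 30 is a Miller–Rabin witness and 35 is composite.

yes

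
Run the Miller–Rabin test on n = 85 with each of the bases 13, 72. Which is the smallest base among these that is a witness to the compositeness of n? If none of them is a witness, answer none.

n − 1 = 84 = 2^2 · 21, so s = 2 and d = 21.
Base 13: x_0 = 13^21 mod 85 = 13. x_0 is neither 1 nor 84, so continue squaring. x_1 = 13^2 mod 85 = 84. x_1 ≡ −1, so 13 is not a witness.
Base 72: x_0 = 72^21 mod 85 = 72. x_0 is neither 1 nor 84, so continue squaring. x_1 = 72^2 mod 85 = 84. x_1 ≡ −1, so 72 is not a witness.
No listed base is a witness for 85.

none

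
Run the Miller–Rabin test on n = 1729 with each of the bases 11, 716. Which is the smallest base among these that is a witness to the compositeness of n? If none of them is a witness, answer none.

n − 1 = 1728 = 2^6 · 27, so s = 6 and d = 27.
Base 11: x_0 = 11^27 mod 1729 = 1331. x_0 is neither 1 nor 1728, so continue squaring. x_1 = 1331^2 mod 1729 = 1065. x_2 = 1065^2 mod 1729 = 1. x_2 = 1 but x_1 ≠ ±1, a nontrivial square root of 1 — 11 is a witness and 1729 is composite.
Base 716: x_0 = 716^27 mod 1729 = 911. x_0 is neither 1 nor 1728, so continue squaring. x_1 = 911^2 mod 1729 = 1. x_1 = 1 but x_0 ≠ ±1, a nontrivial square root of 1 — 716 is a witness and 1729 is composite.
The smallest witness among the given bases is 11.

11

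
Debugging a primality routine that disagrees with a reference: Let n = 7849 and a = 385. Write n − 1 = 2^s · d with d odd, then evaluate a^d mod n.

7216

n − 1 = 7848 = 2^3 · 981, so s = 3 and d = 981.
385^981 mod 7849 = 7216.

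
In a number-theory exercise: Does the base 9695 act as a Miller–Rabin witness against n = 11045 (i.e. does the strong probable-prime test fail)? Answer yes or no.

n − 1 = 11044 = 2^2 · 2761, so s = 2 and d = 2761.
x_0 = 9695^2761 mod 11045 = 8990.
x_0 is neither 1 nor 11044, so continue squaring.
x_1 = 8990^2 mod 11045 = 3835.
Reached i = s−1 = 1 without hitting −1: 9695 is a Miller–Rabin witness and 11045 is composite.

yes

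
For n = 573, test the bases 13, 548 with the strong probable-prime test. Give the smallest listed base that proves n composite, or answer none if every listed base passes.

13

n − 1 = 572 = 2^2 · 143, so s = 2 and d = 143.
Base 13: x_0 = 13^143 mod 573 = 490. x_0 is neither 1 nor 572, so continue squaring. x_1 = 490^2 mod 573 = 13. Reached i = s−1 = 1 without hitting −1: 13 is a Miller–Rabin witness and 573 is composite.
Base 548: x_0 = 548^143 mod 573 = 377. x_0 is neither 1 nor 572, so continue squaring. x_1 = 377^2 mod 573 = 25. Reached i = s−1 = 1 without hitting −1: 548 is a Miller–Rabin witness and 573 is composite.
The smallest witness among the given bases is 13.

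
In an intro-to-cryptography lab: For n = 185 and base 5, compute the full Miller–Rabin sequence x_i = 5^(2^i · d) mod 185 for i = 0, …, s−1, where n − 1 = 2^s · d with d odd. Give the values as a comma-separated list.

20, 30, 160

n − 1 = 184 = 2^3 · 23, so s = 3 and d = 23.
x_0 = 5^23 mod 185 = 20.
x_1 = 20^2 mod 185 = 30.
x_2 = 30^2 mod 185 = 160.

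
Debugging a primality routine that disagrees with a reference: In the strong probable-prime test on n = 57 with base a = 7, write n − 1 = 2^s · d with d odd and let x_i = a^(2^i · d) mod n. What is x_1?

n − 1 = 56 = 2^3 · 7, so s = 3 and d = 7.
x_0 = 7^7 mod 57 = 7.
x_1 = 7^2 mod 57 = 49.

49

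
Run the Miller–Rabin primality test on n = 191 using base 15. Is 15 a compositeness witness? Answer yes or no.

no

n − 1 = 190 = 2^1 · 95, so s = 1 and d = 95.
x_0 = 15^95 mod 191 = 1.
x_0 = 1, so 15 is not a witness.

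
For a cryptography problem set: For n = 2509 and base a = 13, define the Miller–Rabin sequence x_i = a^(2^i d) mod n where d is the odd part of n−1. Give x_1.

507

n − 1 = 2508 = 2^2 · 627, so s = 2 and d = 627.
x_0 = 13^627 mod 2509 = 182.
x_1 = 182^2 mod 2509 = 507.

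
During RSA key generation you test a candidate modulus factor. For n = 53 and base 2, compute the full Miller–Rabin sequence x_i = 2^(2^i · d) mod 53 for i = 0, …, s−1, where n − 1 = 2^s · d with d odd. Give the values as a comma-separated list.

30, 52

n − 1 = 52 = 2^2 · 13, so s = 2 and d = 13.
x_0 = 2^13 mod 53 = 30.
x_1 = 30^2 mod 53 = 52.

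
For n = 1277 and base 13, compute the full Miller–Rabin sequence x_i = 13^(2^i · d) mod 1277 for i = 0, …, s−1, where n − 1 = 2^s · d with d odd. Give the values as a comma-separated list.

n − 1 = 1276 = 2^2 · 319, so s = 2 and d = 319.
x_0 = 13^319 mod 1277 = 1.
x_1 = 1^2 mod 1277 = 1.

1, 1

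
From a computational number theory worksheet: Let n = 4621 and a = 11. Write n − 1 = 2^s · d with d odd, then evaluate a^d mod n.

4620

n − 1 = 4620 = 2^2 · 1155, so s = 2 and d = 1155.
Repeated squaring mod 4621: 11^1 ≡ 11, 11^2 ≡ 121, 11^4 ≡ 778, 11^8 ≡ 4554, 11^16 ≡ 4489, 11^32 ≡ 3561, 11^64 ≡ 697, 11^128 ≡ 604, 11^256 ≡ 4378, 11^512 ≡ 3597, 11^1024 ≡ 4230.
1155 = 1024 + 128 + 2 + 1, so 11^1155 ≡ 4230·604·121·11 ≡ 4620 (mod 4621).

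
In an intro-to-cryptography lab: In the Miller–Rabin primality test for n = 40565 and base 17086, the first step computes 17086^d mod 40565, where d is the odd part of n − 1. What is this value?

32031

n − 1 = 40564 = 2^2 · 10141, so s = 2 and d = 10141.
17086^10141 mod 40565 = 32031.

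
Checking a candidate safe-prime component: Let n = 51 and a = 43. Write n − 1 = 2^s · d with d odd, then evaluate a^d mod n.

43

n − 1 = 50 = 2^1 · 25, so s = 1 and d = 25.
43^25 mod 51 = 43.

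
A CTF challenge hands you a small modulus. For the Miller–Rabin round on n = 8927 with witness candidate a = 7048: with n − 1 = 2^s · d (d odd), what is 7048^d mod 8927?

n − 1 = 8926 = 2^1 · 4463, so s = 1 and d = 4463.
By repeated squaring, 7048^4463 ≡ 2747 (mod 8927).

2747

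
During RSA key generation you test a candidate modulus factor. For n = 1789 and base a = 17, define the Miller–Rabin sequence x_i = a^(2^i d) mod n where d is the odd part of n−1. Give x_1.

n − 1 = 1788 = 2^2 · 447, so s = 2 and d = 447.
x_0 = 17^447 mod 1789 = 1788.
x_1 = 1788^2 mod 1789 = 1.

1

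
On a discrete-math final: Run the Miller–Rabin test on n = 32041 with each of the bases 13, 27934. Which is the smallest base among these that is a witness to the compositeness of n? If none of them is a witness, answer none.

n − 1 = 32040 = 2^3 · 4005, so s = 3 and d = 4005.
Base 13: x_0 = 13^4005 mod 32041 = 15574. x_0 is neither 1 nor 32040, so continue squaring. x_1 = 15574^2 mod 32041 = 31147. x_2 = 31147^2 mod 32041 = 30252. Reached i = s−1 = 2 without hitting −1: 13 is a Miller–Rabin witness and 32041 is composite.
Base 27934: x_0 = 27934^4005 mod 32041 = 8054. x_0 is neither 1 nor 32040, so continue squaring. x_1 = 8054^2 mod 32041 = 15932. x_2 = 15932^2 mod 32041 = 31863. Reached i = s−1 = 2 without hitting −1: 27934 is a Miller–Rabin witness and 32041 is composite.
The smallest witness among the given bases is 13.

13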